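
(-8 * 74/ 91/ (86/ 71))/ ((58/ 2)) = -21016/ 113477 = -0.19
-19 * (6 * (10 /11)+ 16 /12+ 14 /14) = -147.97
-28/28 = -1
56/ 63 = 8/ 9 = 0.89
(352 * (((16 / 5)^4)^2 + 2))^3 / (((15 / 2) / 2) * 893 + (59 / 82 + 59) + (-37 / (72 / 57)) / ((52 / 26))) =6804083581230976010731960267955276611584 / 398102104663848876953125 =17091302712343700.40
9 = 9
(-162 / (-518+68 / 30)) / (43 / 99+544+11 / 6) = 120285 / 209183374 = 0.00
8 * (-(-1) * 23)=184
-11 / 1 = -11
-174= -174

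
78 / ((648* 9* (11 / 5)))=0.01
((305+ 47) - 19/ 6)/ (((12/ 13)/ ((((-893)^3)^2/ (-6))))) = -31940196758758892318.15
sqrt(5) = 2.24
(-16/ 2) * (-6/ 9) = 16/ 3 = 5.33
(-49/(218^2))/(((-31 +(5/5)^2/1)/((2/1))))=49/712860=0.00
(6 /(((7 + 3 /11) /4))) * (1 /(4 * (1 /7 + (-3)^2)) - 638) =-5389593 /2560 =-2105.31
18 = 18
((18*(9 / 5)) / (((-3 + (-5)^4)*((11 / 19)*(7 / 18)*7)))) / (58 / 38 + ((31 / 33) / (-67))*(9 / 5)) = 17632323 / 800794211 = 0.02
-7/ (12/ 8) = -14/ 3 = -4.67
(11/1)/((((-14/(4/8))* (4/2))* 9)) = -11/504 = -0.02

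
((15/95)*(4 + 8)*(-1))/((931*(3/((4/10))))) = -24/88445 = -0.00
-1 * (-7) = 7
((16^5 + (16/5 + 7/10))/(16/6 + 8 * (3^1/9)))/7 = 31457397/1120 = 28086.96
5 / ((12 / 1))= 5 / 12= 0.42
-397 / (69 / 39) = -5161 / 23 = -224.39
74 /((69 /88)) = 6512 /69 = 94.38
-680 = -680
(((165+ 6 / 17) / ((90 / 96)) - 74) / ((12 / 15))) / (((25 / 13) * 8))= 56563 / 6800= 8.32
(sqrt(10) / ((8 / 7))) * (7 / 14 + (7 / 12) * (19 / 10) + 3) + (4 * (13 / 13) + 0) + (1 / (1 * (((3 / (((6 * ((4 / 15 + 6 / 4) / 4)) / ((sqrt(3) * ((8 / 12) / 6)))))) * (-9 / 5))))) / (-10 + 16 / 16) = 53 * sqrt(3) / 324 + 4 + 3871 * sqrt(10) / 960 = 17.03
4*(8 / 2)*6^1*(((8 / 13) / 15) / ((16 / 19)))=304 / 65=4.68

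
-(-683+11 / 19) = 12966 / 19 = 682.42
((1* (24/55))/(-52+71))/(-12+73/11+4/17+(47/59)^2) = -355062/69473405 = -0.01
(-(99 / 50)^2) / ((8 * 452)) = -9801 / 9040000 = -0.00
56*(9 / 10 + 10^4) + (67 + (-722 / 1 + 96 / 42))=559397.69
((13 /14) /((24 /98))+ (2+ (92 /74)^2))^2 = 58117155625 /1079516736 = 53.84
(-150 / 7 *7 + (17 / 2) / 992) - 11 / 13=-3890403 / 25792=-150.84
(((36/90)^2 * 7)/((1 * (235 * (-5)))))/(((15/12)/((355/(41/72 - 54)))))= 572544/113005625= 0.01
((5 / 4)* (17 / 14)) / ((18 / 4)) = 85 / 252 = 0.34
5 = 5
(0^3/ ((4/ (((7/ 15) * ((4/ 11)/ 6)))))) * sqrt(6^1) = 0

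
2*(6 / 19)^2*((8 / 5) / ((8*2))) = 36 / 1805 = 0.02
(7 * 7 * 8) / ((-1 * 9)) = -392 / 9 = -43.56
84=84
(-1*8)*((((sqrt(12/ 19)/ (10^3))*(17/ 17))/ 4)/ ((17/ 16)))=-8*sqrt(57)/ 40375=-0.00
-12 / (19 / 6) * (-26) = 1872 / 19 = 98.53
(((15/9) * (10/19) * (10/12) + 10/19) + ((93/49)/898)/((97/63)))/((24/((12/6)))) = 131237657/1251190584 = 0.10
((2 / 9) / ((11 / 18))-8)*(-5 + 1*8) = -252 / 11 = -22.91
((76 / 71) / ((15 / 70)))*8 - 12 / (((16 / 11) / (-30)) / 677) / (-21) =-23673997 / 2982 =-7938.97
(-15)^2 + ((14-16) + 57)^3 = 166600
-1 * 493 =-493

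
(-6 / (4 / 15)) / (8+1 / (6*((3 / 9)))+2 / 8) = -18 / 7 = -2.57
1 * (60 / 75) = 0.80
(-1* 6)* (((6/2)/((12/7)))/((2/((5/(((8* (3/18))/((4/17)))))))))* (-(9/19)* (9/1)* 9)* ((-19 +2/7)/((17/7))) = -30082185/21964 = -1369.61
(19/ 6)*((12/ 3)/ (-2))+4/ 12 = -6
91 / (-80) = -91 / 80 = -1.14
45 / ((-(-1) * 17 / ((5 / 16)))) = 225 / 272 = 0.83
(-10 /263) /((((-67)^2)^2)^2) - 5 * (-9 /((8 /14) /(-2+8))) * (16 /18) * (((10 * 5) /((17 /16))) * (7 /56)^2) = 560677945786332060580 /1815528586355741911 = 308.82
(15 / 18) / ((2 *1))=5 / 12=0.42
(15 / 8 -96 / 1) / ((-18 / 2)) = 251 / 24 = 10.46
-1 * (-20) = 20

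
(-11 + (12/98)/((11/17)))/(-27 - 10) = 5827/19943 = 0.29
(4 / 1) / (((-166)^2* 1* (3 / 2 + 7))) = 2 / 117113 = 0.00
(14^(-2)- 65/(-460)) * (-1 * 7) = -165/161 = -1.02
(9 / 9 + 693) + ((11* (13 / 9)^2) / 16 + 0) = 901283 / 1296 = 695.43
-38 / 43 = -0.88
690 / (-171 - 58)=-690 / 229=-3.01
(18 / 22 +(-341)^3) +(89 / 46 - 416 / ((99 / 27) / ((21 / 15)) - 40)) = -15750094305489 / 397210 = -39651807.12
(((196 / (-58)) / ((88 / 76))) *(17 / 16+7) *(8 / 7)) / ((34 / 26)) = -223041 / 10846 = -20.56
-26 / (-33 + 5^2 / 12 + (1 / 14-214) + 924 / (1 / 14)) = -2184 / 1066057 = -0.00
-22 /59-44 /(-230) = -1232 /6785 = -0.18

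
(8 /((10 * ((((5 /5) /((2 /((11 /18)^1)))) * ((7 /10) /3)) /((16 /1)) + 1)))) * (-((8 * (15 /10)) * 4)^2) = -31850496 /17357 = -1835.02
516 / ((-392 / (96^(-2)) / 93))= -0.01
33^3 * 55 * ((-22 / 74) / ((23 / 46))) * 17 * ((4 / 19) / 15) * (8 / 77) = -143364672 / 4921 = -29133.24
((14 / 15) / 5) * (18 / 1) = 3.36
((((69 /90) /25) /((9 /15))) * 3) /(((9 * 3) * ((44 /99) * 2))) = 23 /3600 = 0.01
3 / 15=1 / 5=0.20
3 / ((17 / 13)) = 39 / 17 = 2.29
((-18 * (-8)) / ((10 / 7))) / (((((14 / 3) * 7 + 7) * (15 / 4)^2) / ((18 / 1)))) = 6912 / 2125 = 3.25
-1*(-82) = 82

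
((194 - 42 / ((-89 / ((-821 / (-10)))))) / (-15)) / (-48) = 103571 / 320400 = 0.32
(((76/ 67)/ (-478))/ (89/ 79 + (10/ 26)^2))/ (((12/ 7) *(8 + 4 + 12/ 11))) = -19532513/ 235420307712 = -0.00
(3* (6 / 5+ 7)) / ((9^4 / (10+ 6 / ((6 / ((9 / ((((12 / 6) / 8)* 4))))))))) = 779 / 10935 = 0.07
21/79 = 0.27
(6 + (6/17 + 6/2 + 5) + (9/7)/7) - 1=11276/833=13.54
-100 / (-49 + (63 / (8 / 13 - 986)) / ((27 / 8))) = 274500 / 134557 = 2.04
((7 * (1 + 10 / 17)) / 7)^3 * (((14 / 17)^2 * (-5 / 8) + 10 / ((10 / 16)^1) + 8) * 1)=268220241 / 2839714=94.45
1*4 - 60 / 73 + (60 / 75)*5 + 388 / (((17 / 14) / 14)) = 5560412 / 1241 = 4480.59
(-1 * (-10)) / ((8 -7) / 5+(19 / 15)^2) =1125 / 203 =5.54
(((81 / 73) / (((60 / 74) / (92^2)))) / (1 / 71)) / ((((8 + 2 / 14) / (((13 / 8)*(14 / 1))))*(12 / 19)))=2655684213 / 730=3637923.58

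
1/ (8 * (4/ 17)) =17/ 32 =0.53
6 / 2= 3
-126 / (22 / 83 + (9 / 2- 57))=20916 / 8671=2.41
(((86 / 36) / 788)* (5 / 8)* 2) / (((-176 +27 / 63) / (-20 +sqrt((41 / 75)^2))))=439159 / 1045928160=0.00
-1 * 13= -13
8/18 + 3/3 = 13/9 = 1.44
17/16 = 1.06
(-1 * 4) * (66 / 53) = -4.98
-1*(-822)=822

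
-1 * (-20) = 20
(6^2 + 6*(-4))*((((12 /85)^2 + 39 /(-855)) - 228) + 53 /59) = -22074668872 /8099225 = -2725.53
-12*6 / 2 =-36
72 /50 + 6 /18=133 /75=1.77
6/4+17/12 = 35/12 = 2.92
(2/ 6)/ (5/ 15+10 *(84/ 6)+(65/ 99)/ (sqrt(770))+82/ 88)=0.00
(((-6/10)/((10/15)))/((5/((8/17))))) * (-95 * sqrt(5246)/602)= 342 * sqrt(5246)/25585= 0.97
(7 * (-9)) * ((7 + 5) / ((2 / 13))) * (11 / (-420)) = 1287 / 10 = 128.70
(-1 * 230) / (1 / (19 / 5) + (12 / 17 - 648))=0.36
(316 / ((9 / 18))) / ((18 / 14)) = 4424 / 9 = 491.56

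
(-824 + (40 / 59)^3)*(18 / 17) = -3045029328 / 3491443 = -872.14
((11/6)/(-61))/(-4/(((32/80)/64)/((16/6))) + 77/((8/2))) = 22/1235189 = 0.00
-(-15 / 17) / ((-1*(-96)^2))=-0.00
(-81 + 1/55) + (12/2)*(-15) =-9404/55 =-170.98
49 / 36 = 1.36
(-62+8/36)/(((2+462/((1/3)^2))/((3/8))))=-139/24960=-0.01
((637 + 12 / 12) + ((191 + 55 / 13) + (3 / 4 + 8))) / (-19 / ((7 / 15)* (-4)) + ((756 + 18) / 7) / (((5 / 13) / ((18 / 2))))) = 218915 / 675363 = 0.32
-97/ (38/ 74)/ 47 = -3589/ 893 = -4.02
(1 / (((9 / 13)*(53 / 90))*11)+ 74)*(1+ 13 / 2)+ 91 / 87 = 557.72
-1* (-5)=5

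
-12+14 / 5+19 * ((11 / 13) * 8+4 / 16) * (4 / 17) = 24509 / 1105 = 22.18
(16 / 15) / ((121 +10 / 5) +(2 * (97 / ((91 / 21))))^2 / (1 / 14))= 0.00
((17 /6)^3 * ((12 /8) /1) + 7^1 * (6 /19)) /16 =99395 /43776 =2.27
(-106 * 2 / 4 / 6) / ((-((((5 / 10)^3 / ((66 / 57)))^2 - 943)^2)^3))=23409809937508542839850532864 / 1863422010515725610433711249513986721284812947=0.00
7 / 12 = 0.58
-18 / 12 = -3 / 2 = -1.50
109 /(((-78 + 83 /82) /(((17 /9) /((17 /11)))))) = -98318 /56817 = -1.73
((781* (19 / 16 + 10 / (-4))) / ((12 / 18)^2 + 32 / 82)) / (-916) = 78597 / 58624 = 1.34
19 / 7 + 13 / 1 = 110 / 7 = 15.71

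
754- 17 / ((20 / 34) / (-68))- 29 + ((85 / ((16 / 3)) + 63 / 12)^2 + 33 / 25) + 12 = 20175553 / 6400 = 3152.43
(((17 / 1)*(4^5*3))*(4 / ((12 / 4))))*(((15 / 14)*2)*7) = 1044480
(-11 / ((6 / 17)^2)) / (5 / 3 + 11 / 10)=-15895 / 498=-31.92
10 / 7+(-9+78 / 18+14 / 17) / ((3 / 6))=-2234 / 357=-6.26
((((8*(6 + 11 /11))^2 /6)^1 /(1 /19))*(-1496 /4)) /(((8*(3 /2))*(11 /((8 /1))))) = -2025856 /9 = -225095.11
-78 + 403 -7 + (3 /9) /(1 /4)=958 /3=319.33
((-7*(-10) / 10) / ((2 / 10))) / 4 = 35 / 4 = 8.75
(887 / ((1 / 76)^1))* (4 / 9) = 269648 / 9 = 29960.89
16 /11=1.45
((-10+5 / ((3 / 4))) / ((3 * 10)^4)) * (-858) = 143 / 40500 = 0.00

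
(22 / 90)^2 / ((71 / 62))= 0.05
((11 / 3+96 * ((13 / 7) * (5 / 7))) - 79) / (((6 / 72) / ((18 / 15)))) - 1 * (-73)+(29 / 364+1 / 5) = 10475791 / 12740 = 822.28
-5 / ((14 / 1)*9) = -5 / 126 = -0.04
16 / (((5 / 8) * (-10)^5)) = -0.00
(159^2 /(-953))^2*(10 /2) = 3195644805 /908209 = 3518.62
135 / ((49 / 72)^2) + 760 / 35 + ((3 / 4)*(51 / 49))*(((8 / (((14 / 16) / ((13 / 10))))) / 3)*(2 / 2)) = 316.29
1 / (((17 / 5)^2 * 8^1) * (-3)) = -0.00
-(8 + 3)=-11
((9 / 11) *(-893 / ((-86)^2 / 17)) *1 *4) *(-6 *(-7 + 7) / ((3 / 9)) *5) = 0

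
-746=-746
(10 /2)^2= 25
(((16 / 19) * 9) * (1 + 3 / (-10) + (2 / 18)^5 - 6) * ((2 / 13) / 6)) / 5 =-0.21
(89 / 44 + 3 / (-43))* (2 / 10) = 0.39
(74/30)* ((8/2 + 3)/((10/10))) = 259/15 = 17.27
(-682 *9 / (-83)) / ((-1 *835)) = -6138 / 69305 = -0.09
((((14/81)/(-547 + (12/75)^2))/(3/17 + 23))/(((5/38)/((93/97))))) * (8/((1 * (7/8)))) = -160208000/176379758037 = -0.00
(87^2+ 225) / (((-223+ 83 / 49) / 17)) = -3246201 / 5422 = -598.71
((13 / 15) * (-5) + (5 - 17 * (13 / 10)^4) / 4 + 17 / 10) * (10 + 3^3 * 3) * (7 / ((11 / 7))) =-7235222449 / 1320000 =-5481.23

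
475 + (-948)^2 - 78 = 899101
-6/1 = -6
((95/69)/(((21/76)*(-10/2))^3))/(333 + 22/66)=-1042568/665634375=-0.00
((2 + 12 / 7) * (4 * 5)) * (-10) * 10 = -52000 / 7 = -7428.57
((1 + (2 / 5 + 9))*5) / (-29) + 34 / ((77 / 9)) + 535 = 1199525 / 2233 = 537.18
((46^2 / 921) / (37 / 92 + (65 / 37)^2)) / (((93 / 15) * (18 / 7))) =4663854440 / 112895707527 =0.04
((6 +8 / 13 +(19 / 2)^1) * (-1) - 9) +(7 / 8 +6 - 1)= -2001 / 104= -19.24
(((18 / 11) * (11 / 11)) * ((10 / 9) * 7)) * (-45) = -6300 / 11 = -572.73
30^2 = 900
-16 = -16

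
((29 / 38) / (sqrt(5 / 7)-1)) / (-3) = 29 * sqrt(35) / 228 + 203 / 228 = 1.64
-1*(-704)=704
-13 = -13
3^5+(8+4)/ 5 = 1227/ 5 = 245.40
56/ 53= 1.06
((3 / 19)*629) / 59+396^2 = 175792623 / 1121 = 156817.68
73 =73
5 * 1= 5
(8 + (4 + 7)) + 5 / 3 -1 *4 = 50 / 3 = 16.67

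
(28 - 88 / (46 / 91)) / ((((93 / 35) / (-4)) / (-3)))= -470400 / 713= -659.75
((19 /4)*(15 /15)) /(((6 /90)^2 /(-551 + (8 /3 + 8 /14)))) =-16391775 /28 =-585420.54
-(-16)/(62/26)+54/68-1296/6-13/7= -1551987/7378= -210.35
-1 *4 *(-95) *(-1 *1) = -380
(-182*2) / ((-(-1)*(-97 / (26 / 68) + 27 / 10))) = 47320 / 32629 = 1.45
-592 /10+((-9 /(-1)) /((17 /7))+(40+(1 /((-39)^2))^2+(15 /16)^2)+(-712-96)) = -41410841416427 /50340476160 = -822.62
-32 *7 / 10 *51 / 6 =-952 / 5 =-190.40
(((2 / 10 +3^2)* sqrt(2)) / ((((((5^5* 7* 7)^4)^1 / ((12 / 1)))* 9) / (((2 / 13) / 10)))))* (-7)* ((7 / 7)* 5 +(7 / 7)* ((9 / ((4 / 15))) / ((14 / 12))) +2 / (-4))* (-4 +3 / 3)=3312* sqrt(2) / 13744356632232666015625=0.00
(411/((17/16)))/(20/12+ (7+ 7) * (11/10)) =6165/272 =22.67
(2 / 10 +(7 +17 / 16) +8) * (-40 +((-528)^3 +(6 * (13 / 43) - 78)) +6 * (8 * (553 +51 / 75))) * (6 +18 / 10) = -18668335773.89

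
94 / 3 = 31.33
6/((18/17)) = 17/3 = 5.67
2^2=4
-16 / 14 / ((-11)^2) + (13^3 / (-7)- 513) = -826.87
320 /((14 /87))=13920 /7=1988.57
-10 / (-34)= 5 / 17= 0.29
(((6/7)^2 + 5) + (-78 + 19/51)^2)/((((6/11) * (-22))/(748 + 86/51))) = -1049716176875/2785671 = -376827.05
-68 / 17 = -4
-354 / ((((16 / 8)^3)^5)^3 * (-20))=177 / 351843720888320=0.00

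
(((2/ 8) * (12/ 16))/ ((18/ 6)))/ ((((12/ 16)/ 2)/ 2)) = 1/ 3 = 0.33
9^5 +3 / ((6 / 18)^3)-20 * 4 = 59050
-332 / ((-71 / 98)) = 32536 / 71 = 458.25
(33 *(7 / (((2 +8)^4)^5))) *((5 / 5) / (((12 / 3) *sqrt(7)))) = 33 *sqrt(7) / 400000000000000000000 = 0.00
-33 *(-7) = 231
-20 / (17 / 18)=-360 / 17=-21.18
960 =960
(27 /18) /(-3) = -1 /2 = -0.50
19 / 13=1.46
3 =3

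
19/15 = 1.27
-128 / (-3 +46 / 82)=1312 / 25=52.48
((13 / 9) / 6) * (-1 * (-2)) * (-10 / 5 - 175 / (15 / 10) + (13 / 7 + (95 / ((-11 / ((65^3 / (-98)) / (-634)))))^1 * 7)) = -1462273397 / 7908516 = -184.90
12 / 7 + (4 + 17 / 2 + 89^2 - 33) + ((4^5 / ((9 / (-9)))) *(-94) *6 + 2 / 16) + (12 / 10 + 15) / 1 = 163927271 / 280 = 585454.54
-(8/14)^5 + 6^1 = 99818/16807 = 5.94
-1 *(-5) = 5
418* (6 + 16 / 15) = 2953.87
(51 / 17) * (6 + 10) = 48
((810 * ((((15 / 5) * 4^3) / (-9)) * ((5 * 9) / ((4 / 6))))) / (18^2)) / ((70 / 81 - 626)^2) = -1476225 / 160250281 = -0.01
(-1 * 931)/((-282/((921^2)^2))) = 2375412805990.82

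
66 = 66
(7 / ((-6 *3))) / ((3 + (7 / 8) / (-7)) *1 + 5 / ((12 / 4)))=-0.09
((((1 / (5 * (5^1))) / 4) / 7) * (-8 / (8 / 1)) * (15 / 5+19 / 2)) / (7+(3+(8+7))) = -1 / 1400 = -0.00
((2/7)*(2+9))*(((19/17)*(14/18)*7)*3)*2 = 5852/51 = 114.75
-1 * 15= -15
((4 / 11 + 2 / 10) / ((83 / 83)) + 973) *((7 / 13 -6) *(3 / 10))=-5702649 / 3575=-1595.15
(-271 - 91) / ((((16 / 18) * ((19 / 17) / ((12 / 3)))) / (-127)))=3517011 / 19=185105.84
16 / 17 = 0.94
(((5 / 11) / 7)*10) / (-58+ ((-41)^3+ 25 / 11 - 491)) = -0.00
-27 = -27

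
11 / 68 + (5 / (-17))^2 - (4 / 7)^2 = -4433 / 56644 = -0.08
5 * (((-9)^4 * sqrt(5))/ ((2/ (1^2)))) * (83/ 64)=2722815 * sqrt(5)/ 128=47565.62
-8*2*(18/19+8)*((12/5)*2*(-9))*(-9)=-1057536/19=-55659.79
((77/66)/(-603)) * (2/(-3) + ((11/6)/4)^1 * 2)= -7/14472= -0.00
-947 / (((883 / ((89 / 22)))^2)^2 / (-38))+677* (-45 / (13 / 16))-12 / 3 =-34711312449713786991627 / 925650189207344744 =-37499.38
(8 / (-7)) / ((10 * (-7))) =4 / 245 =0.02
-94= -94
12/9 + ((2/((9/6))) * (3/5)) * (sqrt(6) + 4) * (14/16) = 7 * sqrt(6)/10 + 62/15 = 5.85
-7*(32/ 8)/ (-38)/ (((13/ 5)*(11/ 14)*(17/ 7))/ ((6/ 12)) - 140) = -3430/ 605511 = -0.01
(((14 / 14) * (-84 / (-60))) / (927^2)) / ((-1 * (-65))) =7 / 279281925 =0.00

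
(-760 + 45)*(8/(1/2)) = -11440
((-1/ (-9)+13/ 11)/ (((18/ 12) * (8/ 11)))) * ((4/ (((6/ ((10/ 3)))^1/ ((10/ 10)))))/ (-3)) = -640/ 729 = -0.88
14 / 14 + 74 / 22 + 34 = 422 / 11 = 38.36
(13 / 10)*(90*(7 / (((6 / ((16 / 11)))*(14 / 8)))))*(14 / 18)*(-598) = -1741376 / 33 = -52768.97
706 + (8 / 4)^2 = 710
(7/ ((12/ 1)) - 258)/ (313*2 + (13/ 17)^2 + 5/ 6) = -892721/ 2175886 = -0.41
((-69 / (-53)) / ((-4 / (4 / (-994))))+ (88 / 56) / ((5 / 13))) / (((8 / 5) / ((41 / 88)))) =44139083 / 37088128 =1.19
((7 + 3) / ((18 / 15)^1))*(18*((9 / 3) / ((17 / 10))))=4500 / 17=264.71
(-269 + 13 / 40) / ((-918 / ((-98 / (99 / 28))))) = -335111 / 41310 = -8.11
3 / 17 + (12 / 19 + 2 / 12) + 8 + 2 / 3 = 18685 / 1938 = 9.64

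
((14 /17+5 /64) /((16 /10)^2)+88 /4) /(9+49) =1556429 /4038656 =0.39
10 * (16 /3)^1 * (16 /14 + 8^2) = 24320 /7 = 3474.29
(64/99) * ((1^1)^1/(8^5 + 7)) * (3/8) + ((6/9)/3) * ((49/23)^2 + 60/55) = 31121234/24876225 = 1.25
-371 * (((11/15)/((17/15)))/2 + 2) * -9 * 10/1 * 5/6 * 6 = 6594525/17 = 387913.24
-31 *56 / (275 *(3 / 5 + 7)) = -0.83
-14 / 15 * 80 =-224 / 3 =-74.67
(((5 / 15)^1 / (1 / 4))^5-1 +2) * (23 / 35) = 4163 / 1215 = 3.43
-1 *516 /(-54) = 86 /9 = 9.56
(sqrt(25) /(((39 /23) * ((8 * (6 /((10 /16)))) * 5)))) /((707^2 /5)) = 575 /7485738624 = 0.00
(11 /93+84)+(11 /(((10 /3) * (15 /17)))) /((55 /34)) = 1004752 /11625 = 86.43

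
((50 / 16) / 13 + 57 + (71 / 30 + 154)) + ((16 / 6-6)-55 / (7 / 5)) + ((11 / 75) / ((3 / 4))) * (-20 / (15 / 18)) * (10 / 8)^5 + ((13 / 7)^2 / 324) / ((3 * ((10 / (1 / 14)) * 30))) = 203702903141 / 1300244400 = 156.67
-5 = -5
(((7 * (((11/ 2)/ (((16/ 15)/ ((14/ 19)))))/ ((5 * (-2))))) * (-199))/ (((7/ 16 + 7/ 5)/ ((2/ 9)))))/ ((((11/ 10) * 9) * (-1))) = -9950/ 1539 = -6.47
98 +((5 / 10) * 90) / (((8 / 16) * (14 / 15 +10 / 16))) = 29126 / 187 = 155.75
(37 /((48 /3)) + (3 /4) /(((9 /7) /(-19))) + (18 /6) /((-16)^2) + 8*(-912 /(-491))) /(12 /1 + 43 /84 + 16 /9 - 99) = -48307791 /670808128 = -0.07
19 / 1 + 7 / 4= 20.75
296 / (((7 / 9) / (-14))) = -5328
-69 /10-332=-3389 /10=-338.90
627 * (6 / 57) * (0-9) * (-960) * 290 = 165369600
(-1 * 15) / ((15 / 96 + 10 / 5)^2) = -5120 / 1587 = -3.23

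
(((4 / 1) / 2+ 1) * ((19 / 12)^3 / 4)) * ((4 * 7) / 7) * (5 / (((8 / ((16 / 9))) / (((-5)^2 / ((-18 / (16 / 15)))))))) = -171475 / 8748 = -19.60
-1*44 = -44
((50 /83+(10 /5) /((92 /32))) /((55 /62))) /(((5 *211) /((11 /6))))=25606 /10069975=0.00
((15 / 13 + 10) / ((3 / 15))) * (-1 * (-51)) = 36975 / 13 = 2844.23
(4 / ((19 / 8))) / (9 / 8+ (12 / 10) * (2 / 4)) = 1280 / 1311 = 0.98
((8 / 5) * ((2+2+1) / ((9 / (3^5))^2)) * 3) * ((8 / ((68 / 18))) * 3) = 1889568 / 17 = 111151.06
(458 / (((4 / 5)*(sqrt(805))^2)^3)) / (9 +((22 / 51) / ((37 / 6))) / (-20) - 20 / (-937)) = 0.00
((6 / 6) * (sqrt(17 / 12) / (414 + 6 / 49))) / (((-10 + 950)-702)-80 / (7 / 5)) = 343 * sqrt(51) / 154138032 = 0.00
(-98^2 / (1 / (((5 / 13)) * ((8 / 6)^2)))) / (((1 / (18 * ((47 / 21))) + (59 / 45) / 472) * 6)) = -722220800 / 18213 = -39654.14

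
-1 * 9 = -9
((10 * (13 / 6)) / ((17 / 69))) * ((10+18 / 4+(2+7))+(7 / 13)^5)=2010704275 / 971074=2070.60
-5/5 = -1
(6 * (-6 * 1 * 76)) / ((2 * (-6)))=228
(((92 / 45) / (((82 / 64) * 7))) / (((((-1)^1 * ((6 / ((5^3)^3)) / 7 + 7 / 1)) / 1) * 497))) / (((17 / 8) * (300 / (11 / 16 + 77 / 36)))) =-0.00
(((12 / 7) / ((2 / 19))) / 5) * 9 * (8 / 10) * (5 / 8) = 513 / 35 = 14.66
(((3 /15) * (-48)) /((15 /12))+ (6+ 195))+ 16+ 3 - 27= 4633 /25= 185.32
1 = 1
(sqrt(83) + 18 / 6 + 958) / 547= sqrt(83) / 547 + 961 / 547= 1.77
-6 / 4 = -3 / 2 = -1.50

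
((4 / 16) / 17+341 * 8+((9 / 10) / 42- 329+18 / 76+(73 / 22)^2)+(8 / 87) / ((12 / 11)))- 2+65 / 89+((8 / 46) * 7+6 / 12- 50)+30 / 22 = 6905371941821893 / 2923306002540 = 2362.18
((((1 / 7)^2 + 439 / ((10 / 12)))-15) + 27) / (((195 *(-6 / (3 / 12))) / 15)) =-1.73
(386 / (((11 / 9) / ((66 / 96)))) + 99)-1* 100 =1729 / 8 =216.12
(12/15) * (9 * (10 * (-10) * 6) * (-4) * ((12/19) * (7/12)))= 120960/19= 6366.32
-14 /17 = -0.82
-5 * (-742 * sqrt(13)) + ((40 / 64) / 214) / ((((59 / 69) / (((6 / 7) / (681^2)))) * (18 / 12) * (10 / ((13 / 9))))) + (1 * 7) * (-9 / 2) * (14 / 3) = -72303051974029 / 491857496424 + 3710 * sqrt(13) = 13229.60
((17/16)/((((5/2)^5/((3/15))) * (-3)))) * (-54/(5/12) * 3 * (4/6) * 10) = 29376/15625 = 1.88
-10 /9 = -1.11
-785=-785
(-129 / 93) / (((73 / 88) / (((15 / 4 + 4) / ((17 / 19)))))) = -17974 / 1241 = -14.48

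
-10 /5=-2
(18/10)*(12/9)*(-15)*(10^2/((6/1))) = -600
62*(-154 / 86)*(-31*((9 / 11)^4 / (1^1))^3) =3799806983815374 / 12268401836273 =309.72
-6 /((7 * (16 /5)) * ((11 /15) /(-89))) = 20025 /616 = 32.51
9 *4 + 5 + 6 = 47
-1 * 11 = -11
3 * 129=387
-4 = -4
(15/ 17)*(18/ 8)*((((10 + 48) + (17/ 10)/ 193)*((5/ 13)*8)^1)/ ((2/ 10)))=75570975/ 42653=1771.76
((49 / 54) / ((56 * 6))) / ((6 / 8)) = 7 / 1944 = 0.00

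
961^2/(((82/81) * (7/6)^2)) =1346493618/2009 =670230.77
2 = 2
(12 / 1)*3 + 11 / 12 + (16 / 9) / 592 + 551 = 783109 / 1332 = 587.92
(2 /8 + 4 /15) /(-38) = -31 /2280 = -0.01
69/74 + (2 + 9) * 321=261363/74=3531.93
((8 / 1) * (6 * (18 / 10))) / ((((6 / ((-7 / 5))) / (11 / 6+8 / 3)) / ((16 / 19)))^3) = -256048128 / 4286875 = -59.73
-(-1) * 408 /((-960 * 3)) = -17 /120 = -0.14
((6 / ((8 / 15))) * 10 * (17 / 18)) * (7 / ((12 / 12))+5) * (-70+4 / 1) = -84150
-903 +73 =-830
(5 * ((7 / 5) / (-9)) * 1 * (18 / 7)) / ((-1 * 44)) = 1 / 22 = 0.05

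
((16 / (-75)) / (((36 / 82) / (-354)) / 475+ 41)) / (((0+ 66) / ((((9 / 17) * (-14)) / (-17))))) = -2573816 / 74881379969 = -0.00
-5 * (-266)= 1330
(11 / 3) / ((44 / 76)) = 19 / 3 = 6.33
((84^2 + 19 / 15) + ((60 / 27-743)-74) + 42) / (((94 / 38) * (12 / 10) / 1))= 2686619 / 1269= 2117.12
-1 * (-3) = 3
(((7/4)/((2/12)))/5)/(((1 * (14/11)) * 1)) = 33/20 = 1.65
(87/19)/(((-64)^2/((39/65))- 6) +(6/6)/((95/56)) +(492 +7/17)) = 22185/35434721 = 0.00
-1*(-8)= 8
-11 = -11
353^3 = 43986977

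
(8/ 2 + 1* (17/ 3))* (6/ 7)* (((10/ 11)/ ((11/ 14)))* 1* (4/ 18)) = 2320/ 1089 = 2.13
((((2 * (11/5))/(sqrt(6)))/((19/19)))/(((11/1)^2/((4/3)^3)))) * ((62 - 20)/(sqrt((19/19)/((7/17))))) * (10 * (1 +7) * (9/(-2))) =-7168 * sqrt(714)/561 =-341.42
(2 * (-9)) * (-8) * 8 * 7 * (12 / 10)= 48384 / 5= 9676.80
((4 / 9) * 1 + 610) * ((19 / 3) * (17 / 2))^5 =9657645749574721 / 34992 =275995820461.10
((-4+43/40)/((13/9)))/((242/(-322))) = 2.69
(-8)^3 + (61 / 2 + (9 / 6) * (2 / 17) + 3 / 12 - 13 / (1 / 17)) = -47741 / 68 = -702.07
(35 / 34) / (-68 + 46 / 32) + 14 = 50638 / 3621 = 13.98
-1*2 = -2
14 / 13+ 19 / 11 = 401 / 143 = 2.80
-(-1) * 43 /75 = 43 /75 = 0.57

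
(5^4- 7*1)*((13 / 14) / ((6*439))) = 1339 / 6146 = 0.22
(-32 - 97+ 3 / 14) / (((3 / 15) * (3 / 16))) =-24040 / 7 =-3434.29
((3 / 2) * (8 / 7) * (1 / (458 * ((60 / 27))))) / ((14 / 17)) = 459 / 224420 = 0.00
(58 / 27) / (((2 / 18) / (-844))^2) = 123946464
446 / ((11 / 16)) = 648.73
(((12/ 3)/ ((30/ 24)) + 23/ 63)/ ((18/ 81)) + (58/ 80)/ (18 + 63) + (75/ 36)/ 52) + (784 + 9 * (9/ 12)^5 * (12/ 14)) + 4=3041512861/ 3773952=805.92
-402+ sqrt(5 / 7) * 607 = -402+ 607 * sqrt(35) / 7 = 111.01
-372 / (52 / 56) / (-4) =1302 / 13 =100.15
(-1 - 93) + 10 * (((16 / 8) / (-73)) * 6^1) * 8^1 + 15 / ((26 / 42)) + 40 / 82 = -3207351 / 38909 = -82.43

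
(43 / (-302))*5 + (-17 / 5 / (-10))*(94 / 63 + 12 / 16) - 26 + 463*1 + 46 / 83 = 13820936033 / 31583160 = 437.60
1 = 1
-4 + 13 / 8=-19 / 8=-2.38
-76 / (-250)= 38 / 125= 0.30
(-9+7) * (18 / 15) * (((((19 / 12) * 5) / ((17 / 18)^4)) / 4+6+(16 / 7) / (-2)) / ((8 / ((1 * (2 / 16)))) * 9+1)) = -0.03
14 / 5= 2.80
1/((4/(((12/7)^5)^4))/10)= 9584399981118687805440/79792266297612001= 120116.90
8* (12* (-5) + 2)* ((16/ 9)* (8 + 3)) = -81664/ 9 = -9073.78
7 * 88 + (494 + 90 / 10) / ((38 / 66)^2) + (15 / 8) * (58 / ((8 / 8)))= 3237607 / 1444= 2242.11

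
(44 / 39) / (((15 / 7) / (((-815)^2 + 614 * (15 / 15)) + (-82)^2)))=206841404 / 585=353575.05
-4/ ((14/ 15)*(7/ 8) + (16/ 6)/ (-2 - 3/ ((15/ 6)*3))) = 720/ 53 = 13.58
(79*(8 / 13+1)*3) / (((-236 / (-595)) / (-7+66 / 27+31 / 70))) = -24357991 / 6136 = -3969.69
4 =4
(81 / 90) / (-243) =-1 / 270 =-0.00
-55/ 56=-0.98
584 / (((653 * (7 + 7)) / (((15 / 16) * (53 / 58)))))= 58035 / 1060472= 0.05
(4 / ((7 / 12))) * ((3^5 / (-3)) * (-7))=3888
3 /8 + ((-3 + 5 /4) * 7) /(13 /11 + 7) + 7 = 5.88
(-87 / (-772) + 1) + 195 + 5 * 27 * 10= 1193599 / 772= 1546.11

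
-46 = -46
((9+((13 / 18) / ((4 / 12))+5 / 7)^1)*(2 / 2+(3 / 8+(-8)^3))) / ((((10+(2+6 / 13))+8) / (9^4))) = -3050219835 / 1568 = -1945293.26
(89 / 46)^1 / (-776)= -89 / 35696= -0.00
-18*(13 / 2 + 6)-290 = -515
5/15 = 0.33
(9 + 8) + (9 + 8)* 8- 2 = 151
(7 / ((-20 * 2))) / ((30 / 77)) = -539 / 1200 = -0.45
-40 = -40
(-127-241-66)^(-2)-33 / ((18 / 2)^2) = -2071889 / 5085612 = -0.41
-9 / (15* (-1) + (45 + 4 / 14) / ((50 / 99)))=-1050 / 8711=-0.12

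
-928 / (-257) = 928 / 257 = 3.61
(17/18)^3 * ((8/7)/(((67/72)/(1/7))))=39304/265923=0.15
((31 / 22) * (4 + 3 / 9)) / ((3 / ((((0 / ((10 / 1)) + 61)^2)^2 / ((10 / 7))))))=39059117461 / 1980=19726827.00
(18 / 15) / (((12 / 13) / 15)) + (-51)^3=-132631.50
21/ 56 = 3/ 8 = 0.38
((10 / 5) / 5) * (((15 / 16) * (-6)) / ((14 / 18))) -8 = -305 / 28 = -10.89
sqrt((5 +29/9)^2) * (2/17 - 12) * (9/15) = -14948/255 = -58.62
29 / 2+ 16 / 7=235 / 14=16.79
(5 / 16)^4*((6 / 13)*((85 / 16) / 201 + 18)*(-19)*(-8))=688429375 / 57081856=12.06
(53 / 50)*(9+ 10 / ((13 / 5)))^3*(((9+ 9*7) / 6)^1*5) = 1481073234 / 10985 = 134826.88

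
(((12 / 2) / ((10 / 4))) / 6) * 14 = 28 / 5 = 5.60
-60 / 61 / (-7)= 60 / 427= 0.14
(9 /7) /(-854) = -0.00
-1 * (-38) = 38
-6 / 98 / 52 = -0.00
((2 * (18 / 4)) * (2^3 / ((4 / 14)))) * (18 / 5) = 4536 / 5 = 907.20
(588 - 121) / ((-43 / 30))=-14010 / 43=-325.81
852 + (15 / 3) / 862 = 734429 / 862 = 852.01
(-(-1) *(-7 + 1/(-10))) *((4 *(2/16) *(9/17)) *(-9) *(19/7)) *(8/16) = 109269/4760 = 22.96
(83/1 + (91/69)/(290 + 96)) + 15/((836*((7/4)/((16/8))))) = 3235072139/38965542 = 83.02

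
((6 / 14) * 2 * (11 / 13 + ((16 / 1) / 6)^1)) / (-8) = -137 / 364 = -0.38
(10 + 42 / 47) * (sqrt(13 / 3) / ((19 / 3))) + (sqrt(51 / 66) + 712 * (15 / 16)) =sqrt(374) / 22 + 512 * sqrt(39) / 893 + 1335 / 2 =671.96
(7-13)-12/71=-438/71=-6.17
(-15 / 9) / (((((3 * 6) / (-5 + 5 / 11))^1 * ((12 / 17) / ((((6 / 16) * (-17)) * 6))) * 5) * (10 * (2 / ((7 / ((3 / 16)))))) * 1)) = -10115 / 1188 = -8.51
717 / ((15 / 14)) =3346 / 5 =669.20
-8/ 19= -0.42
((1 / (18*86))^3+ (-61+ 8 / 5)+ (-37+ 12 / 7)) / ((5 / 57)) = -233571029023207 / 216386251200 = -1079.42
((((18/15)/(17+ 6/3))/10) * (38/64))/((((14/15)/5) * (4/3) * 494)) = 27/885248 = 0.00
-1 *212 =-212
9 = 9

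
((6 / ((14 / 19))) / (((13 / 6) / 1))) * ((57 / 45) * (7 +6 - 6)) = 2166 / 65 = 33.32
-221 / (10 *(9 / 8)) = -884 / 45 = -19.64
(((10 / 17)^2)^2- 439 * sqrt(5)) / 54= 5000 / 2255067- 439 * sqrt(5) / 54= -18.18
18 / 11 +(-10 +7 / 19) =-1671 / 209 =-8.00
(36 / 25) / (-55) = -36 / 1375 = -0.03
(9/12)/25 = 0.03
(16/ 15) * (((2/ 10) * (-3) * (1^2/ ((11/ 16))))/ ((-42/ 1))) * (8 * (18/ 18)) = 1024/ 5775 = 0.18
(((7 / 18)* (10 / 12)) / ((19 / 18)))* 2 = 35 / 57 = 0.61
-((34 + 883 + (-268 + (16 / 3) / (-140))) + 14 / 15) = -68239 / 105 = -649.90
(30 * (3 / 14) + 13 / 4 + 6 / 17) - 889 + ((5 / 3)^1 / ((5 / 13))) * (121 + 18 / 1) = -276.64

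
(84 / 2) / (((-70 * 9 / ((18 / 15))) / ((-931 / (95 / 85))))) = 1666 / 25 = 66.64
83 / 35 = 2.37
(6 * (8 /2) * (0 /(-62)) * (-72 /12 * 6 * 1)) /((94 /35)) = 0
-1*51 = -51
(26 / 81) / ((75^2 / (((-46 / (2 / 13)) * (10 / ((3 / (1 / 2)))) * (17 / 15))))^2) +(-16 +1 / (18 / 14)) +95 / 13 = -21350397600268 / 2698723828125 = -7.91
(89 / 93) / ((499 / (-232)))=-20648 / 46407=-0.44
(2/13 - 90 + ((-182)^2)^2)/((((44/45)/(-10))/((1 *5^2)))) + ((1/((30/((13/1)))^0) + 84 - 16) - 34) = -280533908356.61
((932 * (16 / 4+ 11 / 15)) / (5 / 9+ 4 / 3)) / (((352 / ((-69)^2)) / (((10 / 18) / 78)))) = 224.99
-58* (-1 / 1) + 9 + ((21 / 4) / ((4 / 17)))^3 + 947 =49652637 / 4096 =12122.23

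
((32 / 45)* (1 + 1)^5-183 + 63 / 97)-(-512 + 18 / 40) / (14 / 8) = 132.72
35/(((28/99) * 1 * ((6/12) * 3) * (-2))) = -165/4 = -41.25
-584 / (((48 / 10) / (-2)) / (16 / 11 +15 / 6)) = 10585 / 11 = 962.27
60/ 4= 15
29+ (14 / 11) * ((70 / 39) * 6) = 6107 / 143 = 42.71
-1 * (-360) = 360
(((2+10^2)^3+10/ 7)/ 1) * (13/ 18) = 48285029/ 63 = 766429.03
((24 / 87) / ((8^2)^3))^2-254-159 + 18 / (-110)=-20520155444412361 / 49665928069120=-413.16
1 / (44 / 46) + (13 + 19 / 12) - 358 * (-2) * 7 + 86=674999 / 132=5113.63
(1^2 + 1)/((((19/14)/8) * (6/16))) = 1792/57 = 31.44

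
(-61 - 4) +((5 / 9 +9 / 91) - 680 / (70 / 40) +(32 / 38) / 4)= -7044565 / 15561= -452.71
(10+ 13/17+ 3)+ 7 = 353/17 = 20.76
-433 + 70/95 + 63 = -7016/19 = -369.26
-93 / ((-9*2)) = 31 / 6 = 5.17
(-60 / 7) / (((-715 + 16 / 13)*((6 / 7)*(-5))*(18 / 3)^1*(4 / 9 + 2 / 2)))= -1 / 3093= -0.00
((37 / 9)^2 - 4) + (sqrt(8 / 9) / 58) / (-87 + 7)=1045 / 81 - sqrt(2) / 6960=12.90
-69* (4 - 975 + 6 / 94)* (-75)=-236155950 / 47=-5024594.68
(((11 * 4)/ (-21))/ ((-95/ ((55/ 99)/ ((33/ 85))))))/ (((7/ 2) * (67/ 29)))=0.00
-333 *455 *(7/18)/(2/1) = -117845/4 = -29461.25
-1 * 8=-8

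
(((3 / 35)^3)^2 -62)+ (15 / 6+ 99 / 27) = -615818980001 / 11029593750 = -55.83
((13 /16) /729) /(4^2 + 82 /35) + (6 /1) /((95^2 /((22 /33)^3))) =17418887 /67581799200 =0.00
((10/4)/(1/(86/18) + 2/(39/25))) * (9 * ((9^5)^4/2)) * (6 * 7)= 19267042701222353771316765/5002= 3851867793127219866316.83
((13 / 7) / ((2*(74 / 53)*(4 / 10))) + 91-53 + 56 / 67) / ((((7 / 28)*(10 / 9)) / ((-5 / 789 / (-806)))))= 16866477 / 14713816936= 0.00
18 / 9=2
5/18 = 0.28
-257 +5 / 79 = -20298 / 79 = -256.94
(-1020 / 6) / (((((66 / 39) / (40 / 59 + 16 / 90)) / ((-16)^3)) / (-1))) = -352105.93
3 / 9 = 1 / 3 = 0.33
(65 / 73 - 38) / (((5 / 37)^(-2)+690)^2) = -39375 / 588527971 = -0.00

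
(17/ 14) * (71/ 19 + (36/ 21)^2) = 105655/ 13034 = 8.11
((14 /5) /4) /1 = 7 /10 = 0.70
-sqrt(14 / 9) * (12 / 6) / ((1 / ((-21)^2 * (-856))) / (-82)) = -20636448 * sqrt(14) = -77214518.10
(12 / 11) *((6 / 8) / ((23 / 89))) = 801 / 253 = 3.17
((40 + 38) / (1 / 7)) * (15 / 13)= 630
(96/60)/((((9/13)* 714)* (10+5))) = 52/240975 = 0.00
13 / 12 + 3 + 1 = 61 / 12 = 5.08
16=16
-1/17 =-0.06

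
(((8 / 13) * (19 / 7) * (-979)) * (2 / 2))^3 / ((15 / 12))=-13180710780520448 / 3767855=-3498200111.34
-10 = -10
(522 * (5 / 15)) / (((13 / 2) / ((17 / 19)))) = 5916 / 247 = 23.95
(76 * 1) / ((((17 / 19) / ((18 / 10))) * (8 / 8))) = 12996 / 85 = 152.89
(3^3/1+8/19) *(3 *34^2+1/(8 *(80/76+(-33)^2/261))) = 41615149567/437608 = 95096.87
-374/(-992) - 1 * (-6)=3163/496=6.38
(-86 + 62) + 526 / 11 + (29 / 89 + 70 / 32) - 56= -464727 / 15664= -29.67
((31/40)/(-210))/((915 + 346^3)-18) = -31/347950117200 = -0.00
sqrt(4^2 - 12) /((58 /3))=3 /29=0.10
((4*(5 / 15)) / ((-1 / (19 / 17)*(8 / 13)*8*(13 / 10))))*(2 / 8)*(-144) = 285 / 34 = 8.38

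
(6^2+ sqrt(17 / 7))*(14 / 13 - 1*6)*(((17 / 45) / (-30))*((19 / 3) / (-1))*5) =-41344 / 585 - 10336*sqrt(119) / 36855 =-73.73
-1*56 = -56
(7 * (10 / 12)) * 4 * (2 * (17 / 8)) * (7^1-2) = 2975 / 6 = 495.83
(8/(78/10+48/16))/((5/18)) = 8/3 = 2.67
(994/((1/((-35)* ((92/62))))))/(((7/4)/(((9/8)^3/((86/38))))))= -791653905/42656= -18559.03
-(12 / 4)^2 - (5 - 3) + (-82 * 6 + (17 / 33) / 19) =-315364 / 627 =-502.97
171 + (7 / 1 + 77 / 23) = 4171 / 23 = 181.35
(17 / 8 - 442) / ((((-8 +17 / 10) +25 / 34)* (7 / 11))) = 299115 / 2408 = 124.22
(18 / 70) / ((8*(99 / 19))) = 19 / 3080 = 0.01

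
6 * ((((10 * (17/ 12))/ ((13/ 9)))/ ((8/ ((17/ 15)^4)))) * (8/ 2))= 1419857/ 29250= 48.54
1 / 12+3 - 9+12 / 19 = -1205 / 228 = -5.29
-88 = -88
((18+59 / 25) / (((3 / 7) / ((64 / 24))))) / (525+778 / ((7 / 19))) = 199528 / 4152825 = 0.05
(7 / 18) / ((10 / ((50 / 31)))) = 35 / 558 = 0.06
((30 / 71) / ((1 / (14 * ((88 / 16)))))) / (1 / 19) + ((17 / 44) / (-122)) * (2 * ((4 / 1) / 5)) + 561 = 280882748 / 238205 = 1179.16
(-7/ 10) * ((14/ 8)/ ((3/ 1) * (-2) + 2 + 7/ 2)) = 49/ 20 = 2.45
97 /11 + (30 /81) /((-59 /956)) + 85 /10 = 396613 /35046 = 11.32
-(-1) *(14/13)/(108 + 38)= 7/949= 0.01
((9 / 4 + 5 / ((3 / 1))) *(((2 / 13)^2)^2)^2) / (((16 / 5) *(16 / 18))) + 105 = 171303452115 / 1631461442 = 105.00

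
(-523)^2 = 273529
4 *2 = 8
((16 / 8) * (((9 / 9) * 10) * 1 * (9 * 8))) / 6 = 240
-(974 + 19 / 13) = -12681 / 13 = -975.46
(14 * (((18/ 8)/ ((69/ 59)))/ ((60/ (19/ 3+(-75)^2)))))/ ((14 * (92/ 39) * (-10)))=-6478849/ 846400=-7.65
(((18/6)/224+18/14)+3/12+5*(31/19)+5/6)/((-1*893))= -134579/11401824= -0.01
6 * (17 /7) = 102 /7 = 14.57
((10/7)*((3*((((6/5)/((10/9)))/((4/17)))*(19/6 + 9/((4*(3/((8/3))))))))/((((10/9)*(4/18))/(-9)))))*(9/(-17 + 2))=31118823/14000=2222.77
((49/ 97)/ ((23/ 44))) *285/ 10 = 61446/ 2231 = 27.54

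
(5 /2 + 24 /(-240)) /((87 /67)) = 268 /145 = 1.85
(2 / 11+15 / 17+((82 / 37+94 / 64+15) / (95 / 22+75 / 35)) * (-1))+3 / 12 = -173792497 / 110150480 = -1.58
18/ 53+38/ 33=2608/ 1749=1.49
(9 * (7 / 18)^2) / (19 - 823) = -0.00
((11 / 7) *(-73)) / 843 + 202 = 1191199 / 5901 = 201.86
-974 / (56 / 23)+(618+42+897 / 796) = 363700 / 1393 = 261.09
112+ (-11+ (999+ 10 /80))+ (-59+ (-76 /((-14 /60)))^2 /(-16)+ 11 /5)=-10951083 /1960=-5587.29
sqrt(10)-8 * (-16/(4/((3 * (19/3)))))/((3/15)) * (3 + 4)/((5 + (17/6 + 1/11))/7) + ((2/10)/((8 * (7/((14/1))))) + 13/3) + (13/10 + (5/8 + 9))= sqrt(10) + 1180723951/62760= 18816.48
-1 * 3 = -3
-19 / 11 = -1.73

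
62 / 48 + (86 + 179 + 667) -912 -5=391 / 24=16.29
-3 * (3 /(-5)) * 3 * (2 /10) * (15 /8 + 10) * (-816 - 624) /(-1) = 18468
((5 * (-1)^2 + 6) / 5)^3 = 1331 / 125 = 10.65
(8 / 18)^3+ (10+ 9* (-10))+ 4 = -75.91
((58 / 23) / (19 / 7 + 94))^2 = 164836 / 242456041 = 0.00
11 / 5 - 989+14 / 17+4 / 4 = -984.98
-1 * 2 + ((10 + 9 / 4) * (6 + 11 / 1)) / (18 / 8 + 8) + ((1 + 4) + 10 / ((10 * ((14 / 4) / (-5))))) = 21.89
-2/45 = -0.04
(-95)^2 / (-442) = -9025 / 442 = -20.42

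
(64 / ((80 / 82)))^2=107584 / 25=4303.36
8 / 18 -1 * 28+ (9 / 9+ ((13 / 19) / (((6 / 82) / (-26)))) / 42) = -38716 / 1197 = -32.34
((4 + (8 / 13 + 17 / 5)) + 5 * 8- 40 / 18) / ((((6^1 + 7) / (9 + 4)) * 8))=5.72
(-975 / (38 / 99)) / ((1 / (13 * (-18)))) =11293425 / 19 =594390.79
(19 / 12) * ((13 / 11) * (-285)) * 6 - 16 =-70747 / 22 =-3215.77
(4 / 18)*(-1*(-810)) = 180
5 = 5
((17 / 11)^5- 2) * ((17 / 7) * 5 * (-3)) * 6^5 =-2176716434400 / 1127357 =-1930813.78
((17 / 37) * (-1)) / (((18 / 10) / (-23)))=1955 / 333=5.87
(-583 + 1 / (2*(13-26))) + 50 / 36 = -68053 / 117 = -581.65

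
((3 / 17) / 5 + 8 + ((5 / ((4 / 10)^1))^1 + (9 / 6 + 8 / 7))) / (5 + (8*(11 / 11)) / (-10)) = 5.52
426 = 426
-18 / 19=-0.95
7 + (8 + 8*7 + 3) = 74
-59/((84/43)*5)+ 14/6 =-519/140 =-3.71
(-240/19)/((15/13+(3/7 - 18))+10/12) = 131040/161671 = 0.81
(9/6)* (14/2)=21/2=10.50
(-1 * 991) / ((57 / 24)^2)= -63424 / 361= -175.69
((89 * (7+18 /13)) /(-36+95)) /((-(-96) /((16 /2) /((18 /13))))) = 9701 /12744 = 0.76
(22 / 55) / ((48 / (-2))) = -0.02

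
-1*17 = -17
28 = 28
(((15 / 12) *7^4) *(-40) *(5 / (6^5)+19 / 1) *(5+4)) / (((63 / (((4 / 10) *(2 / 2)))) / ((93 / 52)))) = -7855075585 / 33696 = -233115.97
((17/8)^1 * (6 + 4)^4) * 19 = 403750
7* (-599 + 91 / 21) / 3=-12488 / 9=-1387.56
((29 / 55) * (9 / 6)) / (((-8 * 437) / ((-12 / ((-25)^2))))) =261 / 60087500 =0.00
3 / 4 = 0.75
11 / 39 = 0.28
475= 475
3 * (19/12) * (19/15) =361/60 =6.02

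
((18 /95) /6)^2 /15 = 3 /45125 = 0.00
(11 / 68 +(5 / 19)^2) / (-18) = -5671 / 441864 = -0.01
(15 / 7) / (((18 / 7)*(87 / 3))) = 5 / 174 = 0.03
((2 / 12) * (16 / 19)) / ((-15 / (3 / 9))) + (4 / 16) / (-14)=-3013 / 143640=-0.02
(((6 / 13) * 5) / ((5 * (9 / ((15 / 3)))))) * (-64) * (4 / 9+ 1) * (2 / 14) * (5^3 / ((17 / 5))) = -400000 / 3213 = -124.49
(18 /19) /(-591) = -6 /3743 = -0.00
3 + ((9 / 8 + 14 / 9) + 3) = 625 / 72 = 8.68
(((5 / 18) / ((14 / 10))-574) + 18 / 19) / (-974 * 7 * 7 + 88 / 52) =0.01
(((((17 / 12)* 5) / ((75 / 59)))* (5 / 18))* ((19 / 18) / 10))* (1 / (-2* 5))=-19057 / 1166400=-0.02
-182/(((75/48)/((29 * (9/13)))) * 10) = -233.86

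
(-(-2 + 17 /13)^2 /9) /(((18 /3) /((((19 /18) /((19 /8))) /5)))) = -2 /2535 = -0.00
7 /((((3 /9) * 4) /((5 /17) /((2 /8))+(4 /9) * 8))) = 1267 /51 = 24.84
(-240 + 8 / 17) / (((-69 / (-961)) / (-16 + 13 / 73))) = 1506578920 / 28543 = 52782.78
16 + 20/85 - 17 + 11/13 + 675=149193/221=675.08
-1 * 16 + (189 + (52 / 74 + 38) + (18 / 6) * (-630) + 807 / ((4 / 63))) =1632729 / 148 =11031.95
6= 6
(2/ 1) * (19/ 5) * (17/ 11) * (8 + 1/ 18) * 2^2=37468/ 99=378.46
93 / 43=2.16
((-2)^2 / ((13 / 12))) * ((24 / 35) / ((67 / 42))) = 6912 / 4355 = 1.59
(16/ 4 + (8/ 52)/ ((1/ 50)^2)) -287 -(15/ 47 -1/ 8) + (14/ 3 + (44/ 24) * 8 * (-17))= -2100551/ 14664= -143.25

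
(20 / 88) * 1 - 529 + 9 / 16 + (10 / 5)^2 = -524.21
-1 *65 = -65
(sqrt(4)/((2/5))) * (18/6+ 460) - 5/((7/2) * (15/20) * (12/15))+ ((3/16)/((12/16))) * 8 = 48607/21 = 2314.62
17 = 17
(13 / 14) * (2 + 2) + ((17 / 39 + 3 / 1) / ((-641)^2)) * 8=3.71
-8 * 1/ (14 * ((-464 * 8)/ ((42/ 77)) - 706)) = 0.00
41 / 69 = 0.59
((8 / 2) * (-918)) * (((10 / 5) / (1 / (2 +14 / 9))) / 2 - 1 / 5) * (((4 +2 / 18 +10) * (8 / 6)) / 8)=-1304036 / 45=-28978.58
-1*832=-832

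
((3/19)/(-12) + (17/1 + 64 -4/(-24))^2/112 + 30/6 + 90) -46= 8258995/76608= 107.81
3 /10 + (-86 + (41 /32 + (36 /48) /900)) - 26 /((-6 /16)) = -36203 /2400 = -15.08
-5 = -5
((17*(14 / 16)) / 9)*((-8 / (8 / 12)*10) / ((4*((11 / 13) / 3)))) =-7735 / 44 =-175.80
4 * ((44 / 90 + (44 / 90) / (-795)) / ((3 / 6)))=139744 / 35775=3.91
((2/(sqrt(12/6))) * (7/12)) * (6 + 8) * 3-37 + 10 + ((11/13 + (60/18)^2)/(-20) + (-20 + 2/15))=-12.82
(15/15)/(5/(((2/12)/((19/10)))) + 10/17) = 17/979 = 0.02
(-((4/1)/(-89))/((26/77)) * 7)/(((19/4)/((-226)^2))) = 220239712/21983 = 10018.64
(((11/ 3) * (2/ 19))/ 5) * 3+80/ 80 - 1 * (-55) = 5342/ 95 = 56.23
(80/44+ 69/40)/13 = 1559/5720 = 0.27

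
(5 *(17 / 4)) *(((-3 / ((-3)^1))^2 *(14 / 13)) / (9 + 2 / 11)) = 6545 / 2626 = 2.49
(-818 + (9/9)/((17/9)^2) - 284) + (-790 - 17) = -551620/289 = -1908.72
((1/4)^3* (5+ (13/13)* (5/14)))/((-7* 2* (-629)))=75/7890176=0.00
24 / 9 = 8 / 3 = 2.67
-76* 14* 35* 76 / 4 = -707560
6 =6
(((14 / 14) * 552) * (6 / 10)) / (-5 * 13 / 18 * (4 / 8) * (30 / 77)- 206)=-765072 / 477485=-1.60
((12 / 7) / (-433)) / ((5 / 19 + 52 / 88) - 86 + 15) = 5016 / 88871951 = 0.00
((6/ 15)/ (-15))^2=4/ 5625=0.00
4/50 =2/25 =0.08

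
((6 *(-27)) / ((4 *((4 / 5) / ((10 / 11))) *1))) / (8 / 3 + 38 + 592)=-0.07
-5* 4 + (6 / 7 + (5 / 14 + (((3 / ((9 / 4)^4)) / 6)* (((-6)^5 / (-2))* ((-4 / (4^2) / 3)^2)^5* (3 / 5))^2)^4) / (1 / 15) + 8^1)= -4590750258057406531554443026773980062653919727775116710379519999993 / 793463007565477672120521016973280504656233039368538690682880000000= -5.79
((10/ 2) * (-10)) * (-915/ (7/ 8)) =52285.71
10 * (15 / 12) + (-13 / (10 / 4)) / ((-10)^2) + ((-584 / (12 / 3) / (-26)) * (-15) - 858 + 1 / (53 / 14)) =-80054791 / 86125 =-929.52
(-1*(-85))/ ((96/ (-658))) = -582.60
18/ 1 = 18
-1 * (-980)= 980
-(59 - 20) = -39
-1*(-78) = 78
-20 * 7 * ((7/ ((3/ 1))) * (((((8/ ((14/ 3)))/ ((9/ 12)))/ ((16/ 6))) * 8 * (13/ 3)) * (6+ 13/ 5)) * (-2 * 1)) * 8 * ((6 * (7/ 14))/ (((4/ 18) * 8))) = 2253888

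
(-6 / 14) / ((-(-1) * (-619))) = 3 / 4333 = 0.00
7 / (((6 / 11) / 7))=539 / 6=89.83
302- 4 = 298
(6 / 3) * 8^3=1024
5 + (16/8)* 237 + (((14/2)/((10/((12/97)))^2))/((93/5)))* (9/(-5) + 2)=3492856109/7291975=479.00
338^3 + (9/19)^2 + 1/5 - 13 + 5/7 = 487893703852/12635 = 38614460.14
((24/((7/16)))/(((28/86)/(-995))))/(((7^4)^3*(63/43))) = -117744320/14242684529829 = -0.00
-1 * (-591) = 591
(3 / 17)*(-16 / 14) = -0.20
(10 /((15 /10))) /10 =2 /3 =0.67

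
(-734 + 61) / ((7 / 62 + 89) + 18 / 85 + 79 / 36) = -63840780 / 8681503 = -7.35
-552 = -552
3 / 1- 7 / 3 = 2 / 3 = 0.67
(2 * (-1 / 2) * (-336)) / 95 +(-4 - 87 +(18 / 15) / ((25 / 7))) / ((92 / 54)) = -5427429 / 109250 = -49.68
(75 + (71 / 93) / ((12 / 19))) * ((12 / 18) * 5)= 425245 / 1674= 254.03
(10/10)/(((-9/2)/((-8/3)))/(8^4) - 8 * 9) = -65536/4718565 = -0.01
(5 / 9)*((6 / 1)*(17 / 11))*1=170 / 33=5.15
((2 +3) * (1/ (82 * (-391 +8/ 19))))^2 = 9025/ 370299024484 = 0.00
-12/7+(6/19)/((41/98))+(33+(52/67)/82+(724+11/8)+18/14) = 2217565725/2922808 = 758.71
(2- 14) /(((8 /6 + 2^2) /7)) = -63 /4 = -15.75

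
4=4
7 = 7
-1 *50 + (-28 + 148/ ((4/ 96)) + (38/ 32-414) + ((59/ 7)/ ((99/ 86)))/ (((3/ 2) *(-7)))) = 3060.49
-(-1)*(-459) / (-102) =9 / 2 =4.50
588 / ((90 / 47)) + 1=4621 / 15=308.07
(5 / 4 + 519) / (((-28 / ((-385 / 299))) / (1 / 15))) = 22891 / 14352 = 1.59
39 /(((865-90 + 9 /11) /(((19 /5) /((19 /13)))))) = 5577 /42670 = 0.13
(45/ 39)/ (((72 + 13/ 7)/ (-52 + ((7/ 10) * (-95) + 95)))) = -105/ 286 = -0.37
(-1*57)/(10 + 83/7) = -133/51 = -2.61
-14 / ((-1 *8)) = 7 / 4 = 1.75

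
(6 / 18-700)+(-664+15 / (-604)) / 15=-6740051 / 9060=-743.93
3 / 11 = 0.27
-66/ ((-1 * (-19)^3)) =-66/ 6859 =-0.01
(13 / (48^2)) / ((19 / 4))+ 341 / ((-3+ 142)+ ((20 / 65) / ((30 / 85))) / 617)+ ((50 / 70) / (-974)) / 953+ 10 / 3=688293158661500195 / 118922757892723008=5.79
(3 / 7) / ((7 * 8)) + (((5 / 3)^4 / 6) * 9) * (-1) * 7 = -857419 / 10584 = -81.01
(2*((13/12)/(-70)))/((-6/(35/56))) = 13/4032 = 0.00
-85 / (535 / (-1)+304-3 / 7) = 119 / 324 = 0.37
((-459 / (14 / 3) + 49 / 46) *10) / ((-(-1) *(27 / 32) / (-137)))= 157973.26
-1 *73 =-73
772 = 772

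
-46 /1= -46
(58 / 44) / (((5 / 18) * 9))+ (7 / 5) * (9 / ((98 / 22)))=1292 / 385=3.36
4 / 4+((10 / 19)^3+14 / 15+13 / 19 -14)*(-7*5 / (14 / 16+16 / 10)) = 174.04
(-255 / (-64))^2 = 65025 / 4096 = 15.88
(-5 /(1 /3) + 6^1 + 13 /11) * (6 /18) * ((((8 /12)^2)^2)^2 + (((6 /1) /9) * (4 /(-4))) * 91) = 158.00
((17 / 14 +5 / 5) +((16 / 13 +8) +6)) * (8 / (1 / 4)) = 50800 / 91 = 558.24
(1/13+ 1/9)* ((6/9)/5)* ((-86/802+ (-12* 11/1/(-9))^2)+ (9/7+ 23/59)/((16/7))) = 2021231531/373693905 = 5.41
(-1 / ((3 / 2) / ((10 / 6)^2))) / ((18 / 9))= -0.93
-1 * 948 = -948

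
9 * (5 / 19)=45 / 19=2.37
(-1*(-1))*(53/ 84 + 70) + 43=9545/ 84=113.63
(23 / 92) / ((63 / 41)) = 41 / 252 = 0.16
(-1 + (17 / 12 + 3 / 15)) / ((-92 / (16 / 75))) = -37 / 25875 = -0.00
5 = 5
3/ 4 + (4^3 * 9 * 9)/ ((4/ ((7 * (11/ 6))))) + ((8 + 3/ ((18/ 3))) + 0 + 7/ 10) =16641.95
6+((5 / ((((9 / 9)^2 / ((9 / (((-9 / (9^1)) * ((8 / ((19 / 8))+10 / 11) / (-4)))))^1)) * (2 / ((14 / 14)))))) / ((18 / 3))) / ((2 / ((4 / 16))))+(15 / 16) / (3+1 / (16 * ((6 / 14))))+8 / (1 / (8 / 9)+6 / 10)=282518431 / 24838896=11.37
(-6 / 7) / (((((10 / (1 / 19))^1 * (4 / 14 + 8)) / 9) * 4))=-27 / 22040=-0.00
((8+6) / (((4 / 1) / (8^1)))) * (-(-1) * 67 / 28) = 67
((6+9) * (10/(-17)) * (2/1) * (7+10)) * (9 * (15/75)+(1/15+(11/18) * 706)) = -389980/3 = -129993.33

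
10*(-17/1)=-170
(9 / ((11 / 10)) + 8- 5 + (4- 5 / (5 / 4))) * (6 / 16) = 369 / 88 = 4.19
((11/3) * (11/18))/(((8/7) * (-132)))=-77/5184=-0.01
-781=-781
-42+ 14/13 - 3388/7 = -6824/13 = -524.92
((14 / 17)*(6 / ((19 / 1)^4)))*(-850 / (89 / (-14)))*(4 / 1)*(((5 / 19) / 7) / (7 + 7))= 12000 / 220372811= 0.00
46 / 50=23 / 25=0.92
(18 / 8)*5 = 45 / 4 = 11.25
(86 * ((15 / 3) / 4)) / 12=215 / 24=8.96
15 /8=1.88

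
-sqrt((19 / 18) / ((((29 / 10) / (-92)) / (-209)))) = -38 * sqrt(36685) / 87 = -83.66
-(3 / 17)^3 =-27 / 4913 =-0.01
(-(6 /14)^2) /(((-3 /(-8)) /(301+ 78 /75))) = -147.94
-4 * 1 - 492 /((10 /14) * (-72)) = 167 /30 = 5.57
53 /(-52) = -1.02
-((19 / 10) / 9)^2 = -361 / 8100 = -0.04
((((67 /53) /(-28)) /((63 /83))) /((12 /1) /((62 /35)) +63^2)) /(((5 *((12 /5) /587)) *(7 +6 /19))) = -1922676823 /19220022907344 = -0.00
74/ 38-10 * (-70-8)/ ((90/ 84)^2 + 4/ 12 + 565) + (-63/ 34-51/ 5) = -9391016131/ 1075883930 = -8.73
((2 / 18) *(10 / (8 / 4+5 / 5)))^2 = 100 / 729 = 0.14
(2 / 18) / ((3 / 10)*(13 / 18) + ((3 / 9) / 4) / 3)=5 / 11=0.45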